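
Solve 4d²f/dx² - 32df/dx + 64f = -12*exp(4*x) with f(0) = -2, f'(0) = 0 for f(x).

f = -2*exp(4*x) + 8*x*exp(4*x) - 3*x**2*exp(4*x)/2

Divide through by 4: f'' - 8f' + 16f = -3*exp(4*x).
Characteristic equation r² - 8r + 16 = 0 has discriminant (-8)² - 4·(16) = 0, so r = 4 is a repeated root.
Hence f_h = (C1 + C2*x)*exp(4*x).
Since exp(4*x) solves the homogeneous equation (r = 4 is a root of multiplicity 2), multiply the trial by x^2. Try f_p = A*x^2*exp(4*x). Substituting into the equation and dividing by exp(4*x) gives A = -3/2, so f_p = -3*x^2*exp(4*x)/2.
General solution: f = C1*exp(4*x) - 3*x^2*exp(4*x)/2 + C2*x*exp(4*x).
Apply the initial conditions: f(0) = C1 = -2 and f'(0) = C2 + 4*C1 = 0. Solving gives C1 = -2, C2 = 8.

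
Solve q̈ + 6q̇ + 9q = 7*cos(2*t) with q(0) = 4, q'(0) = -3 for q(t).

Characteristic equation r² + 6r + 9 = 0 has discriminant (6)² - 4·(9) = 0, so r = -3 is a repeated root.
Hence q_h = (C1 + C2*t)*exp(-3*t).
Try q_p = A*cos(2*t) + B*sin(2*t). Substituting and equating the coefficients of cos(2t) and sin(2t) gives A = 35/169, B = 84/169, so q_p = 35*cos(2*t)/169 + 84*sin(2*t)/169.
General solution: q = 35*cos(2*t)/169 + 84*sin(2*t)/169 + C1*exp(-3*t) + C2*t*exp(-3*t).
Apply the initial conditions: q(0) = 35/169 + C1 = 4 and q'(0) = 168/169 + C2 - 3*C1 = -3. Solving gives C1 = 641/169, C2 = 96/13.

q = 35*cos(2*t)/169 + 84*sin(2*t)/169 + 641*exp(-3*t)/169 + 96*t*exp(-3*t)/13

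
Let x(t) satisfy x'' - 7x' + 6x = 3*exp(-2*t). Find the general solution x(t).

x = exp(-2*t)/8 + C1*exp(t) + C2*exp(6*t)

Characteristic equation r² - 7r + 6 = 0 factors as (r - 1)(r - 6) = 0, so r = 1, 6.
Hence x_h = C1*exp(t) + C2*exp(6*t).
Try x_p = A*exp(-2*t). Substituting into the equation and dividing by exp(-2*t) gives A = 1/8, so x_p = exp(-2*t)/8.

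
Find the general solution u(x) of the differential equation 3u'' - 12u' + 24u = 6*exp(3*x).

Divide through by 3: u'' - 4u' + 8u = 2*exp(3*x).
Characteristic equation r² - 4r + 8 = 0 has discriminant (-4)² - 4·(8) = -16 < 0, so r = 2 ± 2i.
Hence u_h = C1*cos(2*x)*exp(2*x) + C2*exp(2*x)*sin(2*x).
Try u_p = A*exp(3*x). Substituting into the equation and dividing by exp(3*x) gives A = 2/5, so u_p = 2*exp(3*x)/5.

u = 2*exp(3*x)/5 + C1*cos(2*x)*exp(2*x) + C2*exp(2*x)*sin(2*x)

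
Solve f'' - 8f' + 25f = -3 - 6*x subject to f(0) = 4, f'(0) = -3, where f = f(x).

f = -123/625 - 6*x/25 - 12217*exp(4*x)*sin(3*x)/1875 + 2623*cos(3*x)*exp(4*x)/625

Characteristic equation r² - 8r + 25 = 0 has discriminant (-8)² - 4·(25) = -36 < 0, so r = 4 ± 3i.
Hence f_h = C1*cos(3*x)*exp(4*x) + C2*exp(4*x)*sin(3*x).
For the particular solution try f_p = A0 + A1*x. Substituting and matching coefficients of each power of x gives A0 = -123/625, A1 = -6/25, so f_p = -123/625 - 6*x/25.
General solution: f = -123/625 - 6*x/25 + C1*cos(3*x)*exp(4*x) + C2*exp(4*x)*sin(3*x).
Apply the initial conditions: f(0) = -123/625 + C1 = 4 and f'(0) = -6/25 + 3*C2 + 4*C1 = -3. Solving gives C1 = 2623/625, C2 = -12217/1875.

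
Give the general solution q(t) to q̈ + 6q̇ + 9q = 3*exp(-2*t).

Characteristic equation r² + 6r + 9 = 0 has discriminant (6)² - 4·(9) = 0, so r = -3 is a repeated root.
Hence q_h = (C1 + C2*t)*exp(-3*t).
Try q_p = A*exp(-2*t). Substituting into the equation and dividing by exp(-2*t) gives A = 3, so q_p = 3*exp(-2*t).

q = 3*exp(-2*t) + C1*exp(-3*t) + C2*t*exp(-3*t)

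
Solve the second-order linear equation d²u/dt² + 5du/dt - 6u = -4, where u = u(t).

Characteristic equation r² + 5r - 6 = 0 factors as (r - 1)(r + 6) = 0, so r = 1, -6.
Hence u_h = C1*exp(t) + C2*exp(-6*t).
For the particular solution try u_p = A0. Substituting and matching coefficients of each power of t gives A0 = 2/3, so u_p = 2/3.

u = 2/3 + C1*exp(t) + C2*exp(-6*t)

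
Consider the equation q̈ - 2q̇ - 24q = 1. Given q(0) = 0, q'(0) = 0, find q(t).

q = -1/24 + exp(-4*t)/40 + exp(6*t)/60

Characteristic equation r² - 2r - 24 = 0 factors as (r + 4)(r - 6) = 0, so r = -4, 6.
Hence q_h = C1*exp(-4*t) + C2*exp(6*t).
For the particular solution try q_p = A0. Substituting and matching coefficients of each power of t gives A0 = -1/24, so q_p = -1/24.
General solution: q = -1/24 + C1*exp(-4*t) + C2*exp(6*t).
Apply the initial conditions: q(0) = -1/24 + C1 + C2 = 0 and q'(0) = -4*C1 + 6*C2 = 0. Solving gives C1 = 1/40, C2 = 1/60.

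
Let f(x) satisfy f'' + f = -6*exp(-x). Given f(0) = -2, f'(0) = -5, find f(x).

Characteristic equation r² + 1 = 0 has discriminant (0)² - 4·(1) = -4 < 0, so r = ± i.
Hence f_h = C1*cos(x) + C2*sin(x).
Try f_p = A*exp(-x). Substituting into the equation and dividing by exp(-x) gives A = -3, so f_p = -3*exp(-x).
General solution: f = -3*exp(-x) + C1*cos(x) + C2*sin(x).
Apply the initial conditions: f(0) = -3 + C1 = -2 and f'(0) = 3 + C2 = -5. Solving gives C1 = 1, C2 = -8.

f = -8*sin(x) - 3*exp(-x) + cos(x)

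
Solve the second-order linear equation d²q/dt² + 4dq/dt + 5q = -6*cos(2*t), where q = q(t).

q = -48*sin(2*t)/65 - 6*cos(2*t)/65 + C1*cos(t)*exp(-2*t) + C2*exp(-2*t)*sin(t)

Characteristic equation r² + 4r + 5 = 0 has discriminant (4)² - 4·(5) = -4 < 0, so r = -2 ± i.
Hence q_h = C1*cos(t)*exp(-2*t) + C2*exp(-2*t)*sin(t).
Try q_p = A*cos(2*t) + B*sin(2*t). Substituting and equating the coefficients of cos(2t) and sin(2t) gives A = -6/65, B = -48/65, so q_p = -48*sin(2*t)/65 - 6*cos(2*t)/65.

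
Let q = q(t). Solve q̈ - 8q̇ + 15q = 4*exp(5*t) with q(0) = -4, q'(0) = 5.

q = -23*exp(3*t)/2 + 15*exp(5*t)/2 + 2*t*exp(5*t)

Characteristic equation r² - 8r + 15 = 0 factors as (r - 3)(r - 5) = 0, so r = 3, 5.
Hence q_h = C1*exp(3*t) + C2*exp(5*t).
Since exp(5*t) solves the homogeneous equation (r = 5 is a root of multiplicity 1), multiply the trial by t. Try q_p = A*t*exp(5*t). Substituting into the equation and dividing by exp(5*t) gives A = 2, so q_p = 2*t*exp(5*t).
General solution: q = C1*exp(3*t) + C2*exp(5*t) + 2*t*exp(5*t).
Apply the initial conditions: q(0) = C1 + C2 = -4 and q'(0) = 2 + 3*C1 + 5*C2 = 5. Solving gives C1 = -23/2, C2 = 15/2.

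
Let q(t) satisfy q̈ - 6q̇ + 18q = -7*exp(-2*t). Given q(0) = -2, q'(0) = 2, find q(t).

Characteristic equation r² - 6r + 18 = 0 has discriminant (-6)² - 4·(18) = -36 < 0, so r = 3 ± 3i.
Hence q_h = C1*cos(3*t)*exp(3*t) + C2*exp(3*t)*sin(3*t).
Try q_p = A*exp(-2*t). Substituting into the equation and dividing by exp(-2*t) gives A = -7/34, so q_p = -7*exp(-2*t)/34.
General solution: q = -7*exp(-2*t)/34 + C1*cos(3*t)*exp(3*t) + C2*exp(3*t)*sin(3*t).
Apply the initial conditions: q(0) = -7/34 + C1 = -2 and q'(0) = 7/17 + 3*C1 + 3*C2 = 2. Solving gives C1 = -61/34, C2 = 79/34.

q = -7*exp(-2*t)/34 - 61*cos(3*t)*exp(3*t)/34 + 79*exp(3*t)*sin(3*t)/34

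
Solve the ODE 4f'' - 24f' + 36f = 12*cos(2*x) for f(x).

f = -36*sin(2*x)/169 + 15*cos(2*x)/169 + C1*exp(3*x) + C2*x*exp(3*x)

Divide through by 4: f'' - 6f' + 9f = 3*cos(2*x).
Characteristic equation r² - 6r + 9 = 0 has discriminant (-6)² - 4·(9) = 0, so r = 3 is a repeated root.
Hence f_h = (C1 + C2*x)*exp(3*x).
Try f_p = A*cos(2*x) + B*sin(2*x). Substituting and equating the coefficients of cos(2x) and sin(2x) gives A = 15/169, B = -36/169, so f_p = -36*sin(2*x)/169 + 15*cos(2*x)/169.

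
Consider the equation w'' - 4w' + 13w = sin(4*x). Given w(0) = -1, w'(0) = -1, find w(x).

Characteristic equation r² - 4r + 13 = 0 has discriminant (-4)² - 4·(13) = -36 < 0, so r = 2 ± 3i.
Hence w_h = C1*cos(3*x)*exp(2*x) + C2*exp(2*x)*sin(3*x).
Try w_p = A*cos(4*x) + B*sin(4*x). Substituting and equating the coefficients of cos(4x) and sin(4x) gives A = 16/265, B = -3/265, so w_p = -3*sin(4*x)/265 + 16*cos(4*x)/265.
General solution: w = -3*sin(4*x)/265 + 16*cos(4*x)/265 + C1*cos(3*x)*exp(2*x) + C2*exp(2*x)*sin(3*x).
Apply the initial conditions: w(0) = 16/265 + C1 = -1 and w'(0) = -12/265 + 2*C1 + 3*C2 = -1. Solving gives C1 = -281/265, C2 = 103/265.

w = -3*sin(4*x)/265 + 16*cos(4*x)/265 - 281*cos(3*x)*exp(2*x)/265 + 103*exp(2*x)*sin(3*x)/265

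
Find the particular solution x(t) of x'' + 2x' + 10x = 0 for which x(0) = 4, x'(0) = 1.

Characteristic equation r² + 2r + 10 = 0 has discriminant (2)² - 4·(10) = -36 < 0, so r = -1 ± 3i.
Hence x_h = C1*cos(3*t)*exp(-t) + C2*exp(-t)*sin(3*t).
Apply the initial conditions: x(0) = C1 = 4 and x'(0) = -C1 + 3*C2 = 1. Solving gives C1 = 4, C2 = 5/3.

x = 4*cos(3*t)*exp(-t) + 5*exp(-t)*sin(3*t)/3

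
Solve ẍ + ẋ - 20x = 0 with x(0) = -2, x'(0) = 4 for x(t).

x = -4*exp(-5*t)/3 - 2*exp(4*t)/3

Characteristic equation r² + r - 20 = 0 factors as (r + 5)(r - 4) = 0, so r = -5, 4.
Hence x_h = C1*exp(-5*t) + C2*exp(4*t).
Apply the initial conditions: x(0) = C1 + C2 = -2 and x'(0) = -5*C1 + 4*C2 = 4. Solving gives C1 = -4/3, C2 = -2/3.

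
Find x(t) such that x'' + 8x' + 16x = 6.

Characteristic equation r² + 8r + 16 = 0 has discriminant (8)² - 4·(16) = 0, so r = -4 is a repeated root.
Hence x_h = (C1 + C2*t)*exp(-4*t).
For the particular solution try x_p = A0. Substituting and matching coefficients of each power of t gives A0 = 3/8, so x_p = 3/8.

x = 3/8 + C1*exp(-4*t) + C2*t*exp(-4*t)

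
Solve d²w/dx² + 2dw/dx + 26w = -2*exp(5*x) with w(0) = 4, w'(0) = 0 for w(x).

w = -2*exp(5*x)/61 + 246*cos(5*x)*exp(-x)/61 + 256*exp(-x)*sin(5*x)/305

Characteristic equation r² + 2r + 26 = 0 has discriminant (2)² - 4·(26) = -100 < 0, so r = -1 ± 5i.
Hence w_h = C1*cos(5*x)*exp(-x) + C2*exp(-x)*sin(5*x).
Try w_p = A*exp(5*x). Substituting into the equation and dividing by exp(5*x) gives A = -2/61, so w_p = -2*exp(5*x)/61.
General solution: w = -2*exp(5*x)/61 + C1*cos(5*x)*exp(-x) + C2*exp(-x)*sin(5*x).
Apply the initial conditions: w(0) = -2/61 + C1 = 4 and w'(0) = -10/61 - C1 + 5*C2 = 0. Solving gives C1 = 246/61, C2 = 256/305.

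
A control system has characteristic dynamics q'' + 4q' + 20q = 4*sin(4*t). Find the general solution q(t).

Characteristic equation r² + 4r + 20 = 0 has discriminant (4)² - 4·(20) = -64 < 0, so r = -2 ± 4i.
Hence q_h = C1*cos(4*t)*exp(-2*t) + C2*exp(-2*t)*sin(4*t).
Try q_p = A*cos(4*t) + B*sin(4*t). Substituting and equating the coefficients of cos(4t) and sin(4t) gives A = -4/17, B = 1/17, so q_p = -4*cos(4*t)/17 + sin(4*t)/17.

q = -4*cos(4*t)/17 + sin(4*t)/17 + C1*cos(4*t)*exp(-2*t) + C2*exp(-2*t)*sin(4*t)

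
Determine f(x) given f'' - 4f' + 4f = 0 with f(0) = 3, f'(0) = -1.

Characteristic equation r² - 4r + 4 = 0 has discriminant (-4)² - 4·(4) = 0, so r = 2 is a repeated root.
Hence f_h = (C1 + C2*x)*exp(2*x).
Apply the initial conditions: f(0) = C1 = 3 and f'(0) = C2 + 2*C1 = -1. Solving gives C1 = 3, C2 = -7.

f = 3*exp(2*x) - 7*x*exp(2*x)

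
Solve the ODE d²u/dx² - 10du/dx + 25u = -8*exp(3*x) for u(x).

u = -2*exp(3*x) + C1*exp(5*x) + C2*x*exp(5*x)

Characteristic equation r² - 10r + 25 = 0 has discriminant (-10)² - 4·(25) = 0, so r = 5 is a repeated root.
Hence u_h = (C1 + C2*x)*exp(5*x).
Try u_p = A*exp(3*x). Substituting into the equation and dividing by exp(3*x) gives A = -2, so u_p = -2*exp(3*x).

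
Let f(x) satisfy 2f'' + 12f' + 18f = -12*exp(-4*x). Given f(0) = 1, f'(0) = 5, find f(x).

Divide through by 2: f'' + 6f' + 9f = -6*exp(-4*x).
Characteristic equation r² + 6r + 9 = 0 has discriminant (6)² - 4·(9) = 0, so r = -3 is a repeated root.
Hence f_h = (C1 + C2*x)*exp(-3*x).
Try f_p = A*exp(-4*x). Substituting into the equation and dividing by exp(-4*x) gives A = -6, so f_p = -6*exp(-4*x).
General solution: f = -6*exp(-4*x) + C1*exp(-3*x) + C2*x*exp(-3*x).
Apply the initial conditions: f(0) = -6 + C1 = 1 and f'(0) = 24 + C2 - 3*C1 = 5. Solving gives C1 = 7, C2 = 2.

f = -6*exp(-4*x) + 7*exp(-3*x) + 2*x*exp(-3*x)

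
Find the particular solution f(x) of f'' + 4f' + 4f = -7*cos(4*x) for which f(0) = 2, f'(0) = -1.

f = -7*sin(4*x)/25 + 21*cos(4*x)/100 + 179*exp(-2*x)/100 + 37*x*exp(-2*x)/10

Characteristic equation r² + 4r + 4 = 0 has discriminant (4)² - 4·(4) = 0, so r = -2 is a repeated root.
Hence f_h = (C1 + C2*x)*exp(-2*x).
Try f_p = A*cos(4*x) + B*sin(4*x). Substituting and equating the coefficients of cos(4x) and sin(4x) gives A = 21/100, B = -7/25, so f_p = -7*sin(4*x)/25 + 21*cos(4*x)/100.
General solution: f = -7*sin(4*x)/25 + 21*cos(4*x)/100 + C1*exp(-2*x) + C2*x*exp(-2*x).
Apply the initial conditions: f(0) = 21/100 + C1 = 2 and f'(0) = -28/25 + C2 - 2*C1 = -1. Solving gives C1 = 179/100, C2 = 37/10.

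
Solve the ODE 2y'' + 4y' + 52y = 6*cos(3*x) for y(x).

y = 18*sin(3*x)/325 + 51*cos(3*x)/325 + C1*cos(5*x)*exp(-x) + C2*exp(-x)*sin(5*x)

Divide through by 2: y'' + 2y' + 26y = 3*cos(3*x).
Characteristic equation r² + 2r + 26 = 0 has discriminant (2)² - 4·(26) = -100 < 0, so r = -1 ± 5i.
Hence y_h = C1*cos(5*x)*exp(-x) + C2*exp(-x)*sin(5*x).
Try y_p = A*cos(3*x) + B*sin(3*x). Substituting and equating the coefficients of cos(3x) and sin(3x) gives A = 51/325, B = 18/325, so y_p = 18*sin(3*x)/325 + 51*cos(3*x)/325.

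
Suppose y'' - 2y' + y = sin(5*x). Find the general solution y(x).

Characteristic equation r² - 2r + 1 = 0 has discriminant (-2)² - 4·(1) = 0, so r = 1 is a repeated root.
Hence y_h = (C1 + C2*x)*exp(x).
Try y_p = A*cos(5*x) + B*sin(5*x). Substituting and equating the coefficients of cos(5x) and sin(5x) gives A = 5/338, B = -6/169, so y_p = -6*sin(5*x)/169 + 5*cos(5*x)/338.

y = -6*sin(5*x)/169 + 5*cos(5*x)/338 + C1*exp(x) + C2*x*exp(x)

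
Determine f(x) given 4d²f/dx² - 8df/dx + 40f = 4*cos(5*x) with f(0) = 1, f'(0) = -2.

Divide through by 4: f'' - 2f' + 10f = cos(5*x).
Characteristic equation r² - 2r + 10 = 0 has discriminant (-2)² - 4·(10) = -36 < 0, so r = 1 ± 3i.
Hence f_h = C1*cos(3*x)*exp(x) + C2*exp(x)*sin(3*x).
Try f_p = A*cos(5*x) + B*sin(5*x). Substituting and equating the coefficients of cos(5x) and sin(5x) gives A = -3/65, B = -2/65, so f_p = -3*cos(5*x)/65 - 2*sin(5*x)/65.
General solution: f = -3*cos(5*x)/65 - 2*sin(5*x)/65 + C1*cos(3*x)*exp(x) + C2*exp(x)*sin(3*x).
Apply the initial conditions: f(0) = -3/65 + C1 = 1 and f'(0) = -2/13 + C1 + 3*C2 = -2. Solving gives C1 = 68/65, C2 = -188/195.

f = -3*cos(5*x)/65 - 2*sin(5*x)/65 - 188*exp(x)*sin(3*x)/195 + 68*cos(3*x)*exp(x)/65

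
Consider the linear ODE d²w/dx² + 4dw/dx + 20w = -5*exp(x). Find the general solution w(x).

Characteristic equation r² + 4r + 20 = 0 has discriminant (4)² - 4·(20) = -64 < 0, so r = -2 ± 4i.
Hence w_h = C1*cos(4*x)*exp(-2*x) + C2*exp(-2*x)*sin(4*x).
Try w_p = A*exp(x). Substituting into the equation and dividing by exp(x) gives A = -1/5, so w_p = -exp(x)/5.

w = -exp(x)/5 + C1*cos(4*x)*exp(-2*x) + C2*exp(-2*x)*sin(4*x)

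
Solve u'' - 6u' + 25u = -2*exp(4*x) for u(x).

Characteristic equation r² - 6r + 25 = 0 has discriminant (-6)² - 4·(25) = -64 < 0, so r = 3 ± 4i.
Hence u_h = C1*cos(4*x)*exp(3*x) + C2*exp(3*x)*sin(4*x).
Try u_p = A*exp(4*x). Substituting into the equation and dividing by exp(4*x) gives A = -2/17, so u_p = -2*exp(4*x)/17.

u = -2*exp(4*x)/17 + C1*cos(4*x)*exp(3*x) + C2*exp(3*x)*sin(4*x)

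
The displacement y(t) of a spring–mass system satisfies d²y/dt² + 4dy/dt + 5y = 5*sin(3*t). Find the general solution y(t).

Characteristic equation r² + 4r + 5 = 0 has discriminant (4)² - 4·(5) = -4 < 0, so r = -2 ± i.
Hence y_h = C1*cos(t)*exp(-2*t) + C2*exp(-2*t)*sin(t).
Try y_p = A*cos(3*t) + B*sin(3*t). Substituting and equating the coefficients of cos(3t) and sin(3t) gives A = -3/8, B = -1/8, so y_p = -3*cos(3*t)/8 - sin(3*t)/8.

y = -3*cos(3*t)/8 - sin(3*t)/8 + C1*cos(t)*exp(-2*t) + C2*exp(-2*t)*sin(t)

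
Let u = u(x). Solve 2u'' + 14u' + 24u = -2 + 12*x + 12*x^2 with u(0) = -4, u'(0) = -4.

Divide through by 2: u'' + 7u' + 12u = -1 + 6*x + 6*x^2.
Characteristic equation r² + 7r + 12 = 0 factors as (r + 3)(r + 4) = 0, so r = -3, -4.
Hence u_h = C1*exp(-3*x) + C2*exp(-4*x).
For the particular solution try u_p = A0 + A1*x + A2*x^2. Substituting and matching coefficients of each power of x gives A0 = -17/144, A1 = -1/12, A2 = 1/2, so u_p = -17/144 + x^2/2 - x/12.
General solution: u = -17/144 + x^2/2 - x/12 + C1*exp(-3*x) + C2*exp(-4*x).
Apply the initial conditions: u(0) = -17/144 + C1 + C2 = -4 and u'(0) = -1/12 - 4*C2 - 3*C1 = -4. Solving gives C1 = -175/9, C2 = 249/16.

u = -17/144 + x**2/2 - 175*exp(-3*x)/9 - x/12 + 249*exp(-4*x)/16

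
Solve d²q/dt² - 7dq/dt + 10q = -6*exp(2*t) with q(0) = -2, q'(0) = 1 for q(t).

Characteristic equation r² - 7r + 10 = 0 factors as (r - 5)(r - 2) = 0, so r = 5, 2.
Hence q_h = C1*exp(5*t) + C2*exp(2*t).
Since exp(2*t) solves the homogeneous equation (r = 2 is a root of multiplicity 1), multiply the trial by t. Try q_p = A*t*exp(2*t). Substituting into the equation and dividing by exp(2*t) gives A = 2, so q_p = 2*t*exp(2*t).
General solution: q = C1*exp(5*t) + C2*exp(2*t) + 2*t*exp(2*t).
Apply the initial conditions: q(0) = C1 + C2 = -2 and q'(0) = 2 + 2*C2 + 5*C1 = 1. Solving gives C1 = 1, C2 = -3.

q = -3*exp(2*t) + 2*t*exp(2*t) + exp(5*t)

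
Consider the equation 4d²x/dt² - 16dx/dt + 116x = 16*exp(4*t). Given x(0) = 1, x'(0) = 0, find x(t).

Divide through by 4: x'' - 4x' + 29x = 4*exp(4*t).
Characteristic equation r² - 4r + 29 = 0 has discriminant (-4)² - 4·(29) = -100 < 0, so r = 2 ± 5i.
Hence x_h = C1*cos(5*t)*exp(2*t) + C2*exp(2*t)*sin(5*t).
Try x_p = A*exp(4*t). Substituting into the equation and dividing by exp(4*t) gives A = 4/29, so x_p = 4*exp(4*t)/29.
General solution: x = 4*exp(4*t)/29 + C1*cos(5*t)*exp(2*t) + C2*exp(2*t)*sin(5*t).
Apply the initial conditions: x(0) = 4/29 + C1 = 1 and x'(0) = 16/29 + 2*C1 + 5*C2 = 0. Solving gives C1 = 25/29, C2 = -66/145.

x = 4*exp(4*t)/29 - 66*exp(2*t)*sin(5*t)/145 + 25*cos(5*t)*exp(2*t)/29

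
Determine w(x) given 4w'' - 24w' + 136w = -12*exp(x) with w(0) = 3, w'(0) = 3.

Divide through by 4: w'' - 6w' + 34w = -3*exp(x).
Characteristic equation r² - 6r + 34 = 0 has discriminant (-6)² - 4·(34) = -100 < 0, so r = 3 ± 5i.
Hence w_h = C1*cos(5*x)*exp(3*x) + C2*exp(3*x)*sin(5*x).
Try w_p = A*exp(x). Substituting into the equation and dividing by exp(x) gives A = -3/29, so w_p = -3*exp(x)/29.
General solution: w = -3*exp(x)/29 + C1*cos(5*x)*exp(3*x) + C2*exp(3*x)*sin(5*x).
Apply the initial conditions: w(0) = -3/29 + C1 = 3 and w'(0) = -3/29 + 3*C1 + 5*C2 = 3. Solving gives C1 = 90/29, C2 = -36/29.

w = -3*exp(x)/29 - 36*exp(3*x)*sin(5*x)/29 + 90*cos(5*x)*exp(3*x)/29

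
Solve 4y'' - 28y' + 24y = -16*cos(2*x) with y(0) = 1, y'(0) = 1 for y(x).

y = -3*exp(6*x)/25 - cos(2*x)/25 + 7*sin(2*x)/25 + 29*exp(x)/25

Divide through by 4: y'' - 7y' + 6y = -4*cos(2*x).
Characteristic equation r² - 7r + 6 = 0 factors as (r - 1)(r - 6) = 0, so r = 1, 6.
Hence y_h = C1*exp(x) + C2*exp(6*x).
Try y_p = A*cos(2*x) + B*sin(2*x). Substituting and equating the coefficients of cos(2x) and sin(2x) gives A = -1/25, B = 7/25, so y_p = -cos(2*x)/25 + 7*sin(2*x)/25.
General solution: y = -cos(2*x)/25 + 7*sin(2*x)/25 + C1*exp(x) + C2*exp(6*x).
Apply the initial conditions: y(0) = -1/25 + C1 + C2 = 1 and y'(0) = 14/25 + C1 + 6*C2 = 1. Solving gives C1 = 29/25, C2 = -3/25.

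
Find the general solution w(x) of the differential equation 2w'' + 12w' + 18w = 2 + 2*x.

Divide through by 2: w'' + 6w' + 9w = 1 + x.
Characteristic equation r² + 6r + 9 = 0 has discriminant (6)² - 4·(9) = 0, so r = -3 is a repeated root.
Hence w_h = (C1 + C2*x)*exp(-3*x).
For the particular solution try w_p = A0 + A1*x. Substituting and matching coefficients of each power of x gives A0 = 1/27, A1 = 1/9, so w_p = 1/27 + x/9.

w = 1/27 + x/9 + C1*exp(-3*x) + C2*x*exp(-3*x)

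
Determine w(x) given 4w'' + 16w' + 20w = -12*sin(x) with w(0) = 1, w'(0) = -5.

Divide through by 4: w'' + 4w' + 5w = -3*sin(x).
Characteristic equation r² + 4r + 5 = 0 has discriminant (4)² - 4·(5) = -4 < 0, so r = -2 ± i.
Hence w_h = C1*cos(x)*exp(-2*x) + C2*exp(-2*x)*sin(x).
Try w_p = A*cos(x) + B*sin(x). Substituting and equating the coefficients of cos(x) and sin(x) gives A = 3/8, B = -3/8, so w_p = -3*sin(x)/8 + 3*cos(x)/8.
General solution: w = -3*sin(x)/8 + 3*cos(x)/8 + C1*cos(x)*exp(-2*x) + C2*exp(-2*x)*sin(x).
Apply the initial conditions: w(0) = 3/8 + C1 = 1 and w'(0) = -3/8 + C2 - 2*C1 = -5. Solving gives C1 = 5/8, C2 = -27/8.

w = -3*sin(x)/8 + 3*cos(x)/8 - 27*exp(-2*x)*sin(x)/8 + 5*cos(x)*exp(-2*x)/8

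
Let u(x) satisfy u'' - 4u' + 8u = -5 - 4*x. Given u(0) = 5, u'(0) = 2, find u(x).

u = -7/8 - x/2 - 37*exp(2*x)*sin(2*x)/8 + 47*cos(2*x)*exp(2*x)/8

Characteristic equation r² - 4r + 8 = 0 has discriminant (-4)² - 4·(8) = -16 < 0, so r = 2 ± 2i.
Hence u_h = C1*cos(2*x)*exp(2*x) + C2*exp(2*x)*sin(2*x).
For the particular solution try u_p = A0 + A1*x. Substituting and matching coefficients of each power of x gives A0 = -7/8, A1 = -1/2, so u_p = -7/8 - x/2.
General solution: u = -7/8 - x/2 + C1*cos(2*x)*exp(2*x) + C2*exp(2*x)*sin(2*x).
Apply the initial conditions: u(0) = -7/8 + C1 = 5 and u'(0) = -1/2 + 2*C1 + 2*C2 = 2. Solving gives C1 = 47/8, C2 = -37/8.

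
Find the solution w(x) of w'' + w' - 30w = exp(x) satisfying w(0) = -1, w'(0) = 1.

Characteristic equation r² + r - 30 = 0 factors as (r - 5)(r + 6) = 0, so r = 5, -6.
Hence w_h = C1*exp(5*x) + C2*exp(-6*x).
Try w_p = A*exp(x). Substituting into the equation and dividing by exp(x) gives A = -1/28, so w_p = -exp(x)/28.
General solution: w = -exp(x)/28 + C1*exp(5*x) + C2*exp(-6*x).
Apply the initial conditions: w(0) = -1/28 + C1 + C2 = -1 and w'(0) = -1/28 - 6*C2 + 5*C1 = 1. Solving gives C1 = -19/44, C2 = -41/77.

w = -41*exp(-6*x)/77 - 19*exp(5*x)/44 - exp(x)/28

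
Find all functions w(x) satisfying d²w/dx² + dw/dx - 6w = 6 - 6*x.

Characteristic equation r² + r - 6 = 0 factors as (r - 2)(r + 3) = 0, so r = 2, -3.
Hence w_h = C1*exp(2*x) + C2*exp(-3*x).
For the particular solution try w_p = A0 + A1*x. Substituting and matching coefficients of each power of x gives A0 = -5/6, A1 = 1, so w_p = -5/6 + x.

w = -5/6 + x + C1*exp(2*x) + C2*exp(-3*x)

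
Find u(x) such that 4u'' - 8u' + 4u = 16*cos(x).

Divide through by 4: u'' - 2u' + u = 4*cos(x).
Characteristic equation r² - 2r + 1 = 0 has discriminant (-2)² - 4·(1) = 0, so r = 1 is a repeated root.
Hence u_h = (C1 + C2*x)*exp(x).
Try u_p = A*cos(x) + B*sin(x). Substituting and equating the coefficients of cos(x) and sin(x) gives A = 0, B = -2, so u_p = -2*sin(x).

u = -2*sin(x) + C1*exp(x) + C2*x*exp(x)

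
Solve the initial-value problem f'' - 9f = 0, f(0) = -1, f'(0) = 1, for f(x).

Characteristic equation r² - 9 = 0 factors as (r - 3)(r + 3) = 0, so r = 3, -3.
Hence f_h = C1*exp(3*x) + C2*exp(-3*x).
Apply the initial conditions: f(0) = C1 + C2 = -1 and f'(0) = -3*C2 + 3*C1 = 1. Solving gives C1 = -1/3, C2 = -2/3.

f = -2*exp(-3*x)/3 - exp(3*x)/3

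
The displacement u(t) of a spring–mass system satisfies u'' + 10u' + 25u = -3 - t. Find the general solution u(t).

Characteristic equation r² + 10r + 25 = 0 has discriminant (10)² - 4·(25) = 0, so r = -5 is a repeated root.
Hence u_h = (C1 + C2*t)*exp(-5*t).
For the particular solution try u_p = A0 + A1*t. Substituting and matching coefficients of each power of t gives A0 = -13/125, A1 = -1/25, so u_p = -13/125 - t/25.

u = -13/125 - t/25 + C1*exp(-5*t) + C2*t*exp(-5*t)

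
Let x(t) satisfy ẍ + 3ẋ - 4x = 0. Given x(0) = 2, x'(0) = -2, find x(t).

x = 4*exp(-4*t)/5 + 6*exp(t)/5

Characteristic equation r² + 3r - 4 = 0 factors as (r - 1)(r + 4) = 0, so r = 1, -4.
Hence x_h = C1*exp(t) + C2*exp(-4*t).
Apply the initial conditions: x(0) = C1 + C2 = 2 and x'(0) = C1 - 4*C2 = -2. Solving gives C1 = 6/5, C2 = 4/5.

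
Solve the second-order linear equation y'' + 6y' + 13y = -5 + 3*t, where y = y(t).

Characteristic equation r² + 6r + 13 = 0 has discriminant (6)² - 4·(13) = -16 < 0, so r = -3 ± 2i.
Hence y_h = C1*cos(2*t)*exp(-3*t) + C2*exp(-3*t)*sin(2*t).
For the particular solution try y_p = A0 + A1*t. Substituting and matching coefficients of each power of t gives A0 = -83/169, A1 = 3/13, so y_p = -83/169 + 3*t/13.

y = -83/169 + 3*t/13 + C1*cos(2*t)*exp(-3*t) + C2*exp(-3*t)*sin(2*t)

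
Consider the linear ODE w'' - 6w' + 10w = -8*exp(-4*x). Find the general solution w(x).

w = -4*exp(-4*x)/25 + C1*cos(x)*exp(3*x) + C2*exp(3*x)*sin(x)

Characteristic equation r² - 6r + 10 = 0 has discriminant (-6)² - 4·(10) = -4 < 0, so r = 3 ± i.
Hence w_h = C1*cos(x)*exp(3*x) + C2*exp(3*x)*sin(x).
Try w_p = A*exp(-4*x). Substituting into the equation and dividing by exp(-4*x) gives A = -4/25, so w_p = -4*exp(-4*x)/25.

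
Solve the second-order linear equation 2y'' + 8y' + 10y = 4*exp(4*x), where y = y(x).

Divide through by 2: y'' + 4y' + 5y = 2*exp(4*x).
Characteristic equation r² + 4r + 5 = 0 has discriminant (4)² - 4·(5) = -4 < 0, so r = -2 ± i.
Hence y_h = C1*cos(x)*exp(-2*x) + C2*exp(-2*x)*sin(x).
Try y_p = A*exp(4*x). Substituting into the equation and dividing by exp(4*x) gives A = 2/37, so y_p = 2*exp(4*x)/37.

y = 2*exp(4*x)/37 + C1*cos(x)*exp(-2*x) + C2*exp(-2*x)*sin(x)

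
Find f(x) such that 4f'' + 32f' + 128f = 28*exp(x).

Divide through by 4: f'' + 8f' + 32f = 7*exp(x).
Characteristic equation r² + 8r + 32 = 0 has discriminant (8)² - 4·(32) = -64 < 0, so r = -4 ± 4i.
Hence f_h = C1*cos(4*x)*exp(-4*x) + C2*exp(-4*x)*sin(4*x).
Try f_p = A*exp(x). Substituting into the equation and dividing by exp(x) gives A = 7/41, so f_p = 7*exp(x)/41.

f = 7*exp(x)/41 + C1*cos(4*x)*exp(-4*x) + C2*exp(-4*x)*sin(4*x)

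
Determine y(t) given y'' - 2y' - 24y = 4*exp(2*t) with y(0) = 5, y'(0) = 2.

y = -exp(2*t)/6 + 23*exp(6*t)/10 + 43*exp(-4*t)/15

Characteristic equation r² - 2r - 24 = 0 factors as (r - 6)(r + 4) = 0, so r = 6, -4.
Hence y_h = C1*exp(6*t) + C2*exp(-4*t).
Try y_p = A*exp(2*t). Substituting into the equation and dividing by exp(2*t) gives A = -1/6, so y_p = -exp(2*t)/6.
General solution: y = -exp(2*t)/6 + C1*exp(6*t) + C2*exp(-4*t).
Apply the initial conditions: y(0) = -1/6 + C1 + C2 = 5 and y'(0) = -1/3 - 4*C2 + 6*C1 = 2. Solving gives C1 = 23/10, C2 = 43/15.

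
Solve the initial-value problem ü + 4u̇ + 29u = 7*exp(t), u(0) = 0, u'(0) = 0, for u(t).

u = 7*exp(t)/34 - 21*exp(-2*t)*sin(5*t)/170 - 7*cos(5*t)*exp(-2*t)/34

Characteristic equation r² + 4r + 29 = 0 has discriminant (4)² - 4·(29) = -100 < 0, so r = -2 ± 5i.
Hence u_h = C1*cos(5*t)*exp(-2*t) + C2*exp(-2*t)*sin(5*t).
Try u_p = A*exp(t). Substituting into the equation and dividing by exp(t) gives A = 7/34, so u_p = 7*exp(t)/34.
General solution: u = 7*exp(t)/34 + C1*cos(5*t)*exp(-2*t) + C2*exp(-2*t)*sin(5*t).
Apply the initial conditions: u(0) = 7/34 + C1 = 0 and u'(0) = 7/34 - 2*C1 + 5*C2 = 0. Solving gives C1 = -7/34, C2 = -21/170.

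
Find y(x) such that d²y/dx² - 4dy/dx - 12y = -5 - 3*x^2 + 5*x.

Characteristic equation r² - 4r - 12 = 0 factors as (r + 2)(r - 6) = 0, so r = -2, 6.
Hence y_h = C1*exp(-2*x) + C2*exp(6*x).
For the particular solution try y_p = A0 + A1*x + A2*x^2. Substituting and matching coefficients of each power of x gives A0 = 47/72, A1 = -7/12, A2 = 1/4, so y_p = 47/72 - 7*x/12 + x^2/4.

y = 47/72 - 7*x/12 + x**2/4 + C1*exp(-2*x) + C2*exp(6*x)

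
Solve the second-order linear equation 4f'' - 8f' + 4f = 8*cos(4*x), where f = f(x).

Divide through by 4: f'' - 2f' + f = 2*cos(4*x).
Characteristic equation r² - 2r + 1 = 0 has discriminant (-2)² - 4·(1) = 0, so r = 1 is a repeated root.
Hence f_h = (C1 + C2*x)*exp(x).
Try f_p = A*cos(4*x) + B*sin(4*x). Substituting and equating the coefficients of cos(4x) and sin(4x) gives A = -30/289, B = -16/289, so f_p = -30*cos(4*x)/289 - 16*sin(4*x)/289.

f = -30*cos(4*x)/289 - 16*sin(4*x)/289 + C1*exp(x) + C2*x*exp(x)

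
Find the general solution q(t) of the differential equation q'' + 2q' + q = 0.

q = C1*exp(-t) + C2*t*exp(-t)

Characteristic equation r² + 2r + 1 = 0 has discriminant (2)² - 4·(1) = 0, so r = -1 is a repeated root.
Hence q_h = (C1 + C2*t)*exp(-t).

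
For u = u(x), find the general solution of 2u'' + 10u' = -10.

Divide through by 2: u'' + 5u' = -5.
Characteristic equation r² + 5r = 0 factors as (r + 5)r = 0, so r = -5, 0.
Hence u_h = C1*exp(-5*x) + C2.
Since 1 solves the homogeneous equation (r = 0 is a root of multiplicity 1), multiply the trial by x. Try u_p = A*x. Substituting into the equation and dividing by 1 gives A = -1, so u_p = -x.

u = C2 - x + C1*exp(-5*x)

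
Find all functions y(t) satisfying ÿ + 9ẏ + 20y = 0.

Characteristic equation r² + 9r + 20 = 0 factors as (r + 5)(r + 4) = 0, so r = -5, -4.
Hence y_h = C1*exp(-5*t) + C2*exp(-4*t).

y = C1*exp(-5*t) + C2*exp(-4*t)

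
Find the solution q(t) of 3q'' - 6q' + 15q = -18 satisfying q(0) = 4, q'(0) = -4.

Divide through by 3: q'' - 2q' + 5q = -6.
Characteristic equation r² - 2r + 5 = 0 has discriminant (-2)² - 4·(5) = -16 < 0, so r = 1 ± 2i.
Hence q_h = C1*cos(2*t)*exp(t) + C2*exp(t)*sin(2*t).
For the particular solution try q_p = A0. Substituting and matching coefficients of each power of t gives A0 = -6/5, so q_p = -6/5.
General solution: q = -6/5 + C1*cos(2*t)*exp(t) + C2*exp(t)*sin(2*t).
Apply the initial conditions: q(0) = -6/5 + C1 = 4 and q'(0) = C1 + 2*C2 = -4. Solving gives C1 = 26/5, C2 = -23/5.

q = -6/5 - 23*exp(t)*sin(2*t)/5 + 26*cos(2*t)*exp(t)/5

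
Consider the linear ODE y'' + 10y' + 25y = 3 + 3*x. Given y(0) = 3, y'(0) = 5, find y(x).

y = 9/125 + 3*x/25 + 366*exp(-5*x)/125 + 488*x*exp(-5*x)/25

Characteristic equation r² + 10r + 25 = 0 has discriminant (10)² - 4·(25) = 0, so r = -5 is a repeated root.
Hence y_h = (C1 + C2*x)*exp(-5*x).
For the particular solution try y_p = A0 + A1*x. Substituting and matching coefficients of each power of x gives A0 = 9/125, A1 = 3/25, so y_p = 9/125 + 3*x/25.
General solution: y = 9/125 + 3*x/25 + C1*exp(-5*x) + C2*x*exp(-5*x).
Apply the initial conditions: y(0) = 9/125 + C1 = 3 and y'(0) = 3/25 + C2 - 5*C1 = 5. Solving gives C1 = 366/125, C2 = 488/25.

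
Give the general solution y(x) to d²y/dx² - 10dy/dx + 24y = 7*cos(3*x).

Characteristic equation r² - 10r + 24 = 0 factors as (r - 4)(r - 6) = 0, so r = 4, 6.
Hence y_h = C1*exp(4*x) + C2*exp(6*x).
Try y_p = A*cos(3*x) + B*sin(3*x). Substituting and equating the coefficients of cos(3x) and sin(3x) gives A = 7/75, B = -14/75, so y_p = -14*sin(3*x)/75 + 7*cos(3*x)/75.

y = -14*sin(3*x)/75 + 7*cos(3*x)/75 + C1*exp(4*x) + C2*exp(6*x)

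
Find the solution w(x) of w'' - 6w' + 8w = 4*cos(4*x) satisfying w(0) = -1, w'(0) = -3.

Characteristic equation r² - 6r + 8 = 0 factors as (r - 2)(r - 4) = 0, so r = 2, 4.
Hence w_h = C1*exp(2*x) + C2*exp(4*x).
Try w_p = A*cos(4*x) + B*sin(4*x). Substituting and equating the coefficients of cos(4x) and sin(4x) gives A = -1/20, B = -3/20, so w_p = -3*sin(4*x)/20 - cos(4*x)/20.
General solution: w = -3*sin(4*x)/20 - cos(4*x)/20 + C1*exp(2*x) + C2*exp(4*x).
Apply the initial conditions: w(0) = -1/20 + C1 + C2 = -1 and w'(0) = -3/5 + 2*C1 + 4*C2 = -3. Solving gives C1 = -7/10, C2 = -1/4.

w = -7*exp(2*x)/10 - 3*sin(4*x)/20 - exp(4*x)/4 - cos(4*x)/20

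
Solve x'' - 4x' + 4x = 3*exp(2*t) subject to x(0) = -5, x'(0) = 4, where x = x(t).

x = -5*exp(2*t) + 14*t*exp(2*t) + 3*t**2*exp(2*t)/2

Characteristic equation r² - 4r + 4 = 0 has discriminant (-4)² - 4·(4) = 0, so r = 2 is a repeated root.
Hence x_h = (C1 + C2*t)*exp(2*t).
Since exp(2*t) solves the homogeneous equation (r = 2 is a root of multiplicity 2), multiply the trial by t^2. Try x_p = A*t^2*exp(2*t). Substituting into the equation and dividing by exp(2*t) gives A = 3/2, so x_p = 3*t^2*exp(2*t)/2.
General solution: x = C1*exp(2*t) + 3*t^2*exp(2*t)/2 + C2*t*exp(2*t).
Apply the initial conditions: x(0) = C1 = -5 and x'(0) = C2 + 2*C1 = 4. Solving gives C1 = -5, C2 = 14.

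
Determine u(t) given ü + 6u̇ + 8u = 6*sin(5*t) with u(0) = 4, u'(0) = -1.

u = -317*exp(-4*t)/82 - 180*cos(5*t)/1189 - 102*sin(5*t)/1189 + 465*exp(-2*t)/58

Characteristic equation r² + 6r + 8 = 0 factors as (r + 2)(r + 4) = 0, so r = -2, -4.
Hence u_h = C1*exp(-2*t) + C2*exp(-4*t).
Try u_p = A*cos(5*t) + B*sin(5*t). Substituting and equating the coefficients of cos(5t) and sin(5t) gives A = -180/1189, B = -102/1189, so u_p = -180*cos(5*t)/1189 - 102*sin(5*t)/1189.
General solution: u = -180*cos(5*t)/1189 - 102*sin(5*t)/1189 + C1*exp(-2*t) + C2*exp(-4*t).
Apply the initial conditions: u(0) = -180/1189 + C1 + C2 = 4 and u'(0) = -510/1189 - 4*C2 - 2*C1 = -1. Solving gives C1 = 465/58, C2 = -317/82.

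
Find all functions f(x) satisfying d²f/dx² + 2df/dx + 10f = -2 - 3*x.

f = -7/50 - 3*x/10 + C1*cos(3*x)*exp(-x) + C2*exp(-x)*sin(3*x)

Characteristic equation r² + 2r + 10 = 0 has discriminant (2)² - 4·(10) = -36 < 0, so r = -1 ± 3i.
Hence f_h = C1*cos(3*x)*exp(-x) + C2*exp(-x)*sin(3*x).
For the particular solution try f_p = A0 + A1*x. Substituting and matching coefficients of each power of x gives A0 = -7/50, A1 = -3/10, so f_p = -7/50 - 3*x/10.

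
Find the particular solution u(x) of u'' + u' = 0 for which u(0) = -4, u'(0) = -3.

Characteristic equation r² + r = 0 factors as (r + 1)r = 0, so r = -1, 0.
Hence u_h = C1*exp(-x) + C2.
Apply the initial conditions: u(0) = C1 + C2 = -4 and u'(0) = -C1 = -3. Solving gives C1 = 3, C2 = -7.

u = -7 + 3*exp(-x)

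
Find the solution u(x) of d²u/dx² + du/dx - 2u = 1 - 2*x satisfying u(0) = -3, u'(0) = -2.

Characteristic equation r² + r - 2 = 0 factors as (r + 2)(r - 1) = 0, so r = -2, 1.
Hence u_h = C1*exp(-2*x) + C2*exp(x).
For the particular solution try u_p = A0 + A1*x. Substituting and matching coefficients of each power of x gives A0 = 0, A1 = 1, so u_p = x.
General solution: u = x + C1*exp(-2*x) + C2*exp(x).
Apply the initial conditions: u(0) = C1 + C2 = -3 and u'(0) = 1 + C2 - 2*C1 = -2. Solving gives C1 = 0, C2 = -3.

u = x - 3*exp(x)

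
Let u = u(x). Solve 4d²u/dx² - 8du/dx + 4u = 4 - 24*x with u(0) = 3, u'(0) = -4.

Divide through by 4: u'' - 2u' + u = 1 - 6*x.
Characteristic equation r² - 2r + 1 = 0 has discriminant (-2)² - 4·(1) = 0, so r = 1 is a repeated root.
Hence u_h = (C1 + C2*x)*exp(x).
For the particular solution try u_p = A0 + A1*x. Substituting and matching coefficients of each power of x gives A0 = -11, A1 = -6, so u_p = -11 - 6*x.
General solution: u = -11 - 6*x + C1*exp(x) + C2*x*exp(x).
Apply the initial conditions: u(0) = -11 + C1 = 3 and u'(0) = -6 + C1 + C2 = -4. Solving gives C1 = 14, C2 = -12.

u = -11 - 6*x + 14*exp(x) - 12*x*exp(x)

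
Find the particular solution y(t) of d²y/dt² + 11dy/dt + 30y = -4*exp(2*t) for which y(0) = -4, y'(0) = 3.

Characteristic equation r² + 11r + 30 = 0 factors as (r + 6)(r + 5) = 0, so r = -6, -5.
Hence y_h = C1*exp(-6*t) + C2*exp(-5*t).
Try y_p = A*exp(2*t). Substituting into the equation and dividing by exp(2*t) gives A = -1/14, so y_p = -exp(2*t)/14.
General solution: y = -exp(2*t)/14 + C1*exp(-6*t) + C2*exp(-5*t).
Apply the initial conditions: y(0) = -1/14 + C1 + C2 = -4 and y'(0) = -1/7 - 6*C1 - 5*C2 = 3. Solving gives C1 = 33/2, C2 = -143/7.

y = -143*exp(-5*t)/7 - exp(2*t)/14 + 33*exp(-6*t)/2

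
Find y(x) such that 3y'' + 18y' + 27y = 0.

y = C1*exp(-3*x) + C2*x*exp(-3*x)

Divide through by 3: y'' + 6y' + 9y = 0.
Characteristic equation r² + 6r + 9 = 0 has discriminant (6)² - 4·(9) = 0, so r = -3 is a repeated root.
Hence y_h = (C1 + C2*x)*exp(-3*x).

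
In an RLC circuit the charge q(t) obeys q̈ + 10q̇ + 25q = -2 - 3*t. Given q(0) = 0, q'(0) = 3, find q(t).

q = -4/125 - 3*t/25 + 4*exp(-5*t)/125 + 82*t*exp(-5*t)/25

Characteristic equation r² + 10r + 25 = 0 has discriminant (10)² - 4·(25) = 0, so r = -5 is a repeated root.
Hence q_h = (C1 + C2*t)*exp(-5*t).
For the particular solution try q_p = A0 + A1*t. Substituting and matching coefficients of each power of t gives A0 = -4/125, A1 = -3/25, so q_p = -4/125 - 3*t/25.
General solution: q = -4/125 - 3*t/25 + C1*exp(-5*t) + C2*t*exp(-5*t).
Apply the initial conditions: q(0) = -4/125 + C1 = 0 and q'(0) = -3/25 + C2 - 5*C1 = 3. Solving gives C1 = 4/125, C2 = 82/25.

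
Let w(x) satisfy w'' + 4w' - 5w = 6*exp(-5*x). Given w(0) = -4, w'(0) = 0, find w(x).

Characteristic equation r² + 4r - 5 = 0 factors as (r - 1)(r + 5) = 0, so r = 1, -5.
Hence w_h = C1*exp(x) + C2*exp(-5*x).
Since exp(-5*x) solves the homogeneous equation (r = -5 is a root of multiplicity 1), multiply the trial by x. Try w_p = A*x*exp(-5*x). Substituting into the equation and dividing by exp(-5*x) gives A = -1, so w_p = -x*exp(-5*x).
General solution: w = C1*exp(x) + C2*exp(-5*x) - x*exp(-5*x).
Apply the initial conditions: w(0) = C1 + C2 = -4 and w'(0) = -1 + C1 - 5*C2 = 0. Solving gives C1 = -19/6, C2 = -5/6.

w = -19*exp(x)/6 - 5*exp(-5*x)/6 - x*exp(-5*x)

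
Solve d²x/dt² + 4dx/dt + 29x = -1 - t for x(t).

x = -25/841 - t/29 + C1*cos(5*t)*exp(-2*t) + C2*exp(-2*t)*sin(5*t)

Characteristic equation r² + 4r + 29 = 0 has discriminant (4)² - 4·(29) = -100 < 0, so r = -2 ± 5i.
Hence x_h = C1*cos(5*t)*exp(-2*t) + C2*exp(-2*t)*sin(5*t).
For the particular solution try x_p = A0 + A1*t. Substituting and matching coefficients of each power of t gives A0 = -25/841, A1 = -1/29, so x_p = -25/841 - t/29.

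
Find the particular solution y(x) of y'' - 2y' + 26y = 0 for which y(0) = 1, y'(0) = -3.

y = cos(5*x)*exp(x) - 4*exp(x)*sin(5*x)/5

Characteristic equation r² - 2r + 26 = 0 has discriminant (-2)² - 4·(26) = -100 < 0, so r = 1 ± 5i.
Hence y_h = C1*cos(5*x)*exp(x) + C2*exp(x)*sin(5*x).
Apply the initial conditions: y(0) = C1 = 1 and y'(0) = C1 + 5*C2 = -3. Solving gives C1 = 1, C2 = -4/5.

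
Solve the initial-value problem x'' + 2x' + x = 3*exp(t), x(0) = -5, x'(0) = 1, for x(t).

Characteristic equation r² + 2r + 1 = 0 has discriminant (2)² - 4·(1) = 0, so r = -1 is a repeated root.
Hence x_h = (C1 + C2*t)*exp(-t).
Try x_p = A*exp(t). Substituting into the equation and dividing by exp(t) gives A = 3/4, so x_p = 3*exp(t)/4.
General solution: x = 3*exp(t)/4 + C1*exp(-t) + C2*t*exp(-t).
Apply the initial conditions: x(0) = 3/4 + C1 = -5 and x'(0) = 3/4 + C2 - C1 = 1. Solving gives C1 = -23/4, C2 = -11/2.

x = -23*exp(-t)/4 + 3*exp(t)/4 - 11*t*exp(-t)/2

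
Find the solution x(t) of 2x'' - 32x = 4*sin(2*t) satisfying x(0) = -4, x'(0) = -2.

x = -89*exp(4*t)/40 - 71*exp(-4*t)/40 - sin(2*t)/10

Divide through by 2: x'' - 16x = 2*sin(2*t).
Characteristic equation r² - 16 = 0 factors as (r - 4)(r + 4) = 0, so r = 4, -4.
Hence x_h = C1*exp(4*t) + C2*exp(-4*t).
Try x_p = A*cos(2*t) + B*sin(2*t). Substituting and equating the coefficients of cos(2t) and sin(2t) gives A = 0, B = -1/10, so x_p = -sin(2*t)/10.
General solution: x = -sin(2*t)/10 + C1*exp(4*t) + C2*exp(-4*t).
Apply the initial conditions: x(0) = C1 + C2 = -4 and x'(0) = -1/5 - 4*C2 + 4*C1 = -2. Solving gives C1 = -89/40, C2 = -71/40.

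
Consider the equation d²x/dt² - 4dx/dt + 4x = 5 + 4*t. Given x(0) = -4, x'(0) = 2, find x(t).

x = 9/4 + t - 25*exp(2*t)/4 + 27*t*exp(2*t)/2

Characteristic equation r² - 4r + 4 = 0 has discriminant (-4)² - 4·(4) = 0, so r = 2 is a repeated root.
Hence x_h = (C1 + C2*t)*exp(2*t).
For the particular solution try x_p = A0 + A1*t. Substituting and matching coefficients of each power of t gives A0 = 9/4, A1 = 1, so x_p = 9/4 + t.
General solution: x = 9/4 + t + C1*exp(2*t) + C2*t*exp(2*t).
Apply the initial conditions: x(0) = 9/4 + C1 = -4 and x'(0) = 1 + C2 + 2*C1 = 2. Solving gives C1 = -25/4, C2 = 27/2.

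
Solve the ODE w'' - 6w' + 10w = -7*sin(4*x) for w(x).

Characteristic equation r² - 6r + 10 = 0 has discriminant (-6)² - 4·(10) = -4 < 0, so r = 3 ± i.
Hence w_h = C1*cos(x)*exp(3*x) + C2*exp(3*x)*sin(x).
Try w_p = A*cos(4*x) + B*sin(4*x). Substituting and equating the coefficients of cos(4x) and sin(4x) gives A = -14/51, B = 7/102, so w_p = -14*cos(4*x)/51 + 7*sin(4*x)/102.

w = -14*cos(4*x)/51 + 7*sin(4*x)/102 + C1*cos(x)*exp(3*x) + C2*exp(3*x)*sin(x)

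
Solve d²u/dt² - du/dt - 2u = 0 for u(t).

Characteristic equation r² - r - 2 = 0 factors as (r + 1)(r - 2) = 0, so r = -1, 2.
Hence u_h = C1*exp(-t) + C2*exp(2*t).

u = C1*exp(-t) + C2*exp(2*t)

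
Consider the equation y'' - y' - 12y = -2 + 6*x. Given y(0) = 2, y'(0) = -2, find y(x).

y = 5/24 - x/2 + 26*exp(-3*x)/21 + 31*exp(4*x)/56

Characteristic equation r² - r - 12 = 0 factors as (r + 3)(r - 4) = 0, so r = -3, 4.
Hence y_h = C1*exp(-3*x) + C2*exp(4*x).
For the particular solution try y_p = A0 + A1*x. Substituting and matching coefficients of each power of x gives A0 = 5/24, A1 = -1/2, so y_p = 5/24 - x/2.
General solution: y = 5/24 - x/2 + C1*exp(-3*x) + C2*exp(4*x).
Apply the initial conditions: y(0) = 5/24 + C1 + C2 = 2 and y'(0) = -1/2 - 3*C1 + 4*C2 = -2. Solving gives C1 = 26/21, C2 = 31/56.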